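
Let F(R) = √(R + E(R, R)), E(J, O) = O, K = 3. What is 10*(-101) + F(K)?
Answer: -1010 + √6 ≈ -1007.6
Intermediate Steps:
F(R) = √2*√R (F(R) = √(R + R) = √(2*R) = √2*√R)
10*(-101) + F(K) = 10*(-101) + √2*√3 = -1010 + √6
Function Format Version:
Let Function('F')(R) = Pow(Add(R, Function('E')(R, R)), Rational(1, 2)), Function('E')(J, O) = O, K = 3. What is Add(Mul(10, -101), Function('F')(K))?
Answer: Add(-1010, Pow(6, Rational(1, 2))) ≈ -1007.6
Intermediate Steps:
Function('F')(R) = Mul(Pow(2, Rational(1, 2)), Pow(R, Rational(1, 2))) (Function('F')(R) = Pow(Add(R, R), Rational(1, 2)) = Pow(Mul(2, R), Rational(1, 2)) = Mul(Pow(2, Rational(1, 2)), Pow(R, Rational(1, 2))))
Add(Mul(10, -101), Function('F')(K)) = Add(Mul(10, -101), Mul(Pow(2, Rational(1, 2)), Pow(3, Rational(1, 2)))) = Add(-1010, Pow(6, Rational(1, 2)))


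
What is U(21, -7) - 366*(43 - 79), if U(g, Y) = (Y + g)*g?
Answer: 13470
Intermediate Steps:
U(g, Y) = g*(Y + g)
U(21, -7) - 366*(43 - 79) = 21*(-7 + 21) - 366*(43 - 79) = 21*14 - 366*(-36) = 294 + 13176 = 13470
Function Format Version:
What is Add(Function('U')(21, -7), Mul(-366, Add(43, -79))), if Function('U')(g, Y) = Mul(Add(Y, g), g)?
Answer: 13470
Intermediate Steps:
Function('U')(g, Y) = Mul(g, Add(Y, g))
Add(Function('U')(21, -7), Mul(-366, Add(43, -79))) = Add(Mul(21, Add(-7, 21)), Mul(-366, Add(43, -79))) = Add(Mul(21, 14), Mul(-366, -36)) = Add(294, 13176) = 13470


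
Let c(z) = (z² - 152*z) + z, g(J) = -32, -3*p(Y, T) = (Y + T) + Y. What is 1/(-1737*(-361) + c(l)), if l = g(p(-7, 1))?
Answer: 1/632913 ≈ 1.5800e-6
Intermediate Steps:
p(Y, T) = -2*Y/3 - T/3 (p(Y, T) = -((Y + T) + Y)/3 = -((T + Y) + Y)/3 = -(T + 2*Y)/3 = -2*Y/3 - T/3)
l = -32
c(z) = z² - 151*z
1/(-1737*(-361) + c(l)) = 1/(-1737*(-361) - 32*(-151 - 32)) = 1/(627057 - 32*(-183)) = 1/(627057 + 5856) = 1/632913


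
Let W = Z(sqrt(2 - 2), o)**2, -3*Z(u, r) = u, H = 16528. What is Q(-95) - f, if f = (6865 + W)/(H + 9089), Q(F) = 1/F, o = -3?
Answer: -677792/2433615 ≈ -0.27851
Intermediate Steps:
Z(u, r) = -u/3
W = 0 (W = (-sqrt(2 - 2)/3)**2 = (-sqrt(0)/3)**2 = (-1/3*0)**2 = 0**2 = 0)
f = 6865/25617 (f = (6865 + 0)/(16528 + 9089) = 6865/25617 ≈ 0.26799)
Q(-95) - f = 1/(-95) - 1*6865/25617 = -1/95 - 6865/25617 = -677792/2433615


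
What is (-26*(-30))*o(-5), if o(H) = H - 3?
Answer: -6240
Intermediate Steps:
o(H) = -3 + H
(-26*(-30))*o(-5) = (-26*(-30))*(-3 - 5) = 780*(-8) = -6240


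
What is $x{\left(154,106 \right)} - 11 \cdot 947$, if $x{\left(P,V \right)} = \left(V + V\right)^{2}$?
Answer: $34527$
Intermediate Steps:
$x{\left(P,V \right)} = 4 V^{2}$ ($x{\left(P,V \right)} = \left(2 V\right)^{2} = 4 V^{2}$)
$x{\left(154,106 \right)} - 11 \cdot 947 = 4 \cdot 106^{2} - 11 \cdot 947 = 4 \cdot 11236 - 10417 = 44944 - 10417 = 34527$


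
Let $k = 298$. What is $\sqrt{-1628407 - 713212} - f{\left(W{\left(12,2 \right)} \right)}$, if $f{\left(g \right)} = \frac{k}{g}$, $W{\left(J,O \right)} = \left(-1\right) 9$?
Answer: $\frac{298}{9} + i \sqrt{2341619} \approx 33.111 + 1530.2 i$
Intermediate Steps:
$W{\left(J,O \right)} = -9$
$f{\left(g \right)} = \frac{298}{g}$
$\sqrt{-1628407 - 713212} - f{\left(W{\left(12,2 \right)} \right)} = \sqrt{-1628407 - 713212} - \frac{298}{-9} = \sqrt{-2341619} - 298 \left(- \frac{1}{9}\right) = i \sqrt{2341619} - - \frac{298}{9} = i \sqrt{2341619} + \frac{298}{9} = \frac{298}{9} + i \sqrt{2341619}$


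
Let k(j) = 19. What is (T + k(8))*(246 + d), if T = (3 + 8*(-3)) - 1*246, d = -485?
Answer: 59272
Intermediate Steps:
T = -267 (T = (3 - 24) - 246 = -21 - 246 = -267)
(T + k(8))*(246 + d) = (-267 + 19)*(246 - 485) = -248*(-239) = 59272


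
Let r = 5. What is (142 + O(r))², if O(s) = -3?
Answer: 19321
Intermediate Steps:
(142 + O(r))² = (142 - 3)² = 139² = 19321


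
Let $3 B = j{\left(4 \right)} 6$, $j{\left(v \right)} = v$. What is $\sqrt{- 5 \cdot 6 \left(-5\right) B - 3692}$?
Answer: $2 i \sqrt{623} \approx 49.92 i$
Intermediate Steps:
$B = 8$ ($B = \frac{4 \cdot 6}{3} = \frac{1}{3} \cdot 24 = 8$)
$\sqrt{- 5 \cdot 6 \left(-5\right) B - 3692} = \sqrt{- 5 \cdot 6 \left(-5\right) 8 - 3692} = \sqrt{\left(-5\right) \left(-30\right) 8 - 3692} = \sqrt{150 \cdot 8 - 3692} = \sqrt{1200 - 3692} = \sqrt{-2492} = 2 i \sqrt{623}$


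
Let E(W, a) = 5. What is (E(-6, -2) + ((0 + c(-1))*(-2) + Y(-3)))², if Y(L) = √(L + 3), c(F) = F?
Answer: 49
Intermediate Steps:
Y(L) = √(3 + L)
(E(-6, -2) + ((0 + c(-1))*(-2) + Y(-3)))² = (5 + ((0 - 1)*(-2) + √(3 - 3)))² = (5 + (-1*(-2) + √0))² = (5 + (2 + 0))² = (5 + 2)² = 7² = 49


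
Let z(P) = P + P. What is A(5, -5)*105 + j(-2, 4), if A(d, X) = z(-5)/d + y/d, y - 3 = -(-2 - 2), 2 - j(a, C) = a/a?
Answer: -62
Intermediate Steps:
z(P) = 2*P
j(a, C) = 1 (j(a, C) = 2 - a/a = 2 - 1*1 = 2 - 1 = 1)
y = 7 (y = 3 - (-2 - 2) = 3 - 1*(-4) = 3 + 4 = 7)
A(d, X) = -3/d (A(d, X) = (2*(-5))/d + 7/d = -10/d + 7/d = -3/d)
A(5, -5)*105 + j(-2, 4) = -3/5*105 + 1 = -3*⅕*105 + 1 = -⅗*105 + 1 = -63 + 1 = -62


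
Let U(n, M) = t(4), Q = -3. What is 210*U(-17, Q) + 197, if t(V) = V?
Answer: 1037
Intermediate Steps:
U(n, M) = 4
210*U(-17, Q) + 197 = 210*4 + 197 = 840 + 197 = 1037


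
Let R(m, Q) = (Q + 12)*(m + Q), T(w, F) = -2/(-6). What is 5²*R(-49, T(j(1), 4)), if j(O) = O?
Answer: -135050/9 ≈ -15006.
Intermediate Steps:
T(w, F) = ⅓ (T(w, F) = -2*(-⅙) = ⅓)
R(m, Q) = (12 + Q)*(Q + m)
5²*R(-49, T(j(1), 4)) = 5²*((⅓)² + 12*(⅓) + 12*(-49) + (⅓)*(-49)) = 25*(⅑ + 4 - 588 - 49/3) = 25*(-5402/9) = -135050/9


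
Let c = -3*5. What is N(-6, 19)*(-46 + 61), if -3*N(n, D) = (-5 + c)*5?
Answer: 500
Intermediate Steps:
c = -15
N(n, D) = 100/3 (N(n, D) = -(-5 - 15)*5/3 = -(-20)*5/3 = -⅓*(-100) = 100/3)
N(-6, 19)*(-46 + 61) = 100*(-46 + 61)/3 = (100/3)*15 = 500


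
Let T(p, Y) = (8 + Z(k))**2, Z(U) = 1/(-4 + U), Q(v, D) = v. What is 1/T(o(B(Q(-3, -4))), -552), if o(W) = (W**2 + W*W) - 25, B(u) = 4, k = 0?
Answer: 16/961 ≈ 0.016649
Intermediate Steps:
o(W) = -25 + 2*W**2 (o(W) = (W**2 + W**2) - 25 = 2*W**2 - 25 = -25 + 2*W**2)
T(p, Y) = 961/16 (T(p, Y) = (8 + 1/(-4 + 0))**2 = (8 + 1/(-4))**2 = (8 - 1/4)**2 = (31/4)**2 = 961/16)
1/T(o(B(Q(-3, -4))), -552) = 1/(961/16) = 16/961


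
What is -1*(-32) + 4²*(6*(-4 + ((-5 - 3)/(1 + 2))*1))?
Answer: -608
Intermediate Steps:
-1*(-32) + 4²*(6*(-4 + ((-5 - 3)/(1 + 2))*1)) = 32 + 16*(6*(-4 - 8/3*1)) = 32 + 16*(6*(-4 - 8/3)) = 32 + 16*(6*(-20/3)) = 32 + 16*(-40) = 32 - 640 = -608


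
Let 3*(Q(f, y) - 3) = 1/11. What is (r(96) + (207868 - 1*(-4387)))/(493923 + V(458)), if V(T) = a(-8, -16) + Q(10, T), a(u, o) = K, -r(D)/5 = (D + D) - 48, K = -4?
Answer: 6980655/16299427 ≈ 0.42828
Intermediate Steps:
r(D) = 240 - 10*D (r(D) = -5*((D + D) - 48) = -5*(2*D - 48) = -5*(-48 + 2*D) = 240 - 10*D)
a(u, o) = -4
Q(f, y) = 100/33 (Q(f, y) = 3 + (⅓)/11 = 3 + (⅓)*(1/11) = 3 + 1/33 = 100/33)
V(T) = -32/33 (V(T) = -4 + 100/33 = -32/33)
(r(96) + (207868 - 1*(-4387)))/(493923 + V(458)) = ((240 - 10*96) + (207868 - 1*(-4387)))/(493923 - 32/33) = ((240 - 960) + (207868 + 4387))/(16299427/33) = (-720 + 212255)*(33/16299427) = 211535*(33/16299427) = 6980655/16299427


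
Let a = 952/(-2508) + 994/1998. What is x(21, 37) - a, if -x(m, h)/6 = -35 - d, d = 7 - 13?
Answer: 36305015/208791 ≈ 173.88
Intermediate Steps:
d = -6
x(m, h) = 174 (x(m, h) = -6*(-35 - 1*(-6)) = -6*(-35 + 6) = -6*(-29) = 174)
a = 24619/208791 (a = 952*(-1/2508) + 994*(1/1998) = -238/627 + 497/999 = 24619/208791 ≈ 0.11791)
x(21, 37) - a = 174 - 1*24619/208791 = 174 - 24619/208791 = 36305015/208791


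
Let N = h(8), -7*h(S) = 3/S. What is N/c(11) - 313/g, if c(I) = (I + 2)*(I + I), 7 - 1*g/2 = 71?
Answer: 313289/128128 ≈ 2.4451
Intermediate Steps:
h(S) = -3/(7*S)
N = -3/56 (N = -3/7/8 = -3/7*⅛ = -3/56 ≈ -0.053571)
g = -128 (g = 14 - 2*71 = 14 - 142 = -128)
c(I) = 2*I*(2 + I) (c(I) = (2 + I)*(2*I) = 2*I*(2 + I))
N/c(11) - 313/g = -3*1/(22*(2 + 11))/56 - 313/(-128) = -3/(56*(2*11*13)) - 313*(-1/128) = -3/56/286 + 313/128 = -3/56*1/286 + 313/128 = -3/16016 + 313/128 = 313289/128128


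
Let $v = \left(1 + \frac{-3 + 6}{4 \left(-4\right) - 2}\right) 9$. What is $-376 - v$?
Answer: $- \frac{767}{2} \approx -383.5$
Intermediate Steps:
$v = \frac{15}{2}$ ($v = \left(1 + \frac{3}{-16 - 2}\right) 9 = \left(1 + \frac{3}{-18}\right) 9 = \left(1 + 3 \left(- \frac{1}{18}\right)\right) 9 = \left(1 - \frac{1}{6}\right) 9 = \frac{5}{6} \cdot 9 = \frac{15}{2} \approx 7.5$)
$-376 - v = -376 - \frac{15}{2} = - \frac{767}{2}$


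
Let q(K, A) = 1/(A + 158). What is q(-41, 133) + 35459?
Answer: 10318570/291 ≈ 35459.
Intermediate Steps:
q(K, A) = 1/(158 + A)
q(-41, 133) + 35459 = 1/(158 + 133) + 35459 = 1/291 + 35459 = 10318570/291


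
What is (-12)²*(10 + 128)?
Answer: 19872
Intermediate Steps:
(-12)²*(10 + 128) = 144*138 = 19872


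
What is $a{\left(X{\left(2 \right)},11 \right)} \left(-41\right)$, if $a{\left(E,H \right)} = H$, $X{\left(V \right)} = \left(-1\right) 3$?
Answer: $-451$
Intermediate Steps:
$X{\left(V \right)} = -3$
$a{\left(X{\left(2 \right)},11 \right)} \left(-41\right) = 11 \left(-41\right) = -451$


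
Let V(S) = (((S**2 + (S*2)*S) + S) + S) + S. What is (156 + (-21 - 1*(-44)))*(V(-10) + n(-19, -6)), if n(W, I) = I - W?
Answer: 50657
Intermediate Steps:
V(S) = 3*S + 3*S**2 (V(S) = (((S**2 + (2*S)*S) + S) + S) + S = (((S**2 + 2*S**2) + S) + S) + S = ((3*S**2 + S) + S) + S = ((S + 3*S**2) + S) + S = (2*S + 3*S**2) + S = 3*S + 3*S**2)
(156 + (-21 - 1*(-44)))*(V(-10) + n(-19, -6)) = (156 + (-21 - 1*(-44)))*(3*(-10)*(1 - 10) + (-6 - 1*(-19))) = (156 + (-21 + 44))*(3*(-10)*(-9) + (-6 + 19)) = (156 + 23)*(270 + 13) = 179*283 = 50657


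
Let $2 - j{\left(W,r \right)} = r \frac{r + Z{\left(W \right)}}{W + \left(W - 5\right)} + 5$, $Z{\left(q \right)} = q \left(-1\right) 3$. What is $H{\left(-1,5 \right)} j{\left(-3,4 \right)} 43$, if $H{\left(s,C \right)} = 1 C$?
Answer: $\frac{4085}{11} \approx 371.36$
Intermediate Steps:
$Z{\left(q \right)} = - 3 q$ ($Z{\left(q \right)} = - q 3 = - 3 q$)
$H{\left(s,C \right)} = C$
$j{\left(W,r \right)} = -3 - \frac{r \left(r - 3 W\right)}{-5 + 2 W}$ ($j{\left(W,r \right)} = 2 - \left(r \frac{r - 3 W}{W + \left(W - 5\right)} + 5\right) = 2 - \left(r \frac{r - 3 W}{W + \left(-5 + W\right)} + 5\right) = 2 - \left(r \frac{r - 3 W}{-5 + 2 W} + 5\right) = 2 - \left(\frac{r \left(r - 3 W\right)}{-5 + 2 W} + 5\right) = 2 - \left(5 + \frac{r \left(r - 3 W\right)}{-5 + 2 W}\right) = -3 - \frac{r \left(r - 3 W\right)}{-5 + 2 W}$)
$H{\left(-1,5 \right)} j{\left(-3,4 \right)} 43 = 5 \frac{15 - 4^{2} - -18 + 3 \left(-3\right) 4}{-5 + 2 \left(-3\right)} 43 = 5 \frac{15 - 16 + 18 - 36}{-5 - 6} \cdot 43 = 5 \frac{15 - 16 + 18 - 36}{-11} \cdot 43 = 5 \left(\left(- \frac{1}{11}\right) \left(-19\right)\right) 43 = 5 \cdot \frac{19}{11} \cdot 43 = \frac{95}{11} \cdot 43 = \frac{4085}{11}$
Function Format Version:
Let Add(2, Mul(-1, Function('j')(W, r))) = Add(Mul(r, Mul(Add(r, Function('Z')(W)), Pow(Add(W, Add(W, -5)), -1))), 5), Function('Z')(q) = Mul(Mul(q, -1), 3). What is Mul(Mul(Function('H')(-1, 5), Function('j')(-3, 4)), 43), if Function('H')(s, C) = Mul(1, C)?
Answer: Rational(4085, 11) ≈ 371.36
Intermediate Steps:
Function('Z')(q) = Mul(-3, q) (Function('Z')(q) = Mul(Mul(-1, q), 3) = Mul(-3, q))
Function('H')(s, C) = C
Function('j')(W, r) = Add(-3, Mul(-1, r, Pow(Add(-5, Mul(2, W)), -1), Add(r, Mul(-3, W)))) (Function('j')(W, r) = Add(2, Mul(-1, Add(Mul(r, Mul(Add(r, Mul(-3, W)), Pow(Add(W, Add(W, -5)), -1))), 5))) = Add(2, Mul(-1, Add(Mul(r, Mul(Add(r, Mul(-3, W)), Pow(Add(W, Add(-5, W)), -1))), 5))) = Add(2, Mul(-1, Add(Mul(r, Mul(Add(r, Mul(-3, W)), Pow(Add(-5, Mul(2, W)), -1))), 5))) = Add(2, Mul(-1, Add(Mul(r, Mul(Pow(Add(-5, Mul(2, W)), -1), Add(r, Mul(-3, W)))), 5))) = Add(2, Mul(-1, Add(Mul(r, Pow(Add(-5, Mul(2, W)), -1), Add(r, Mul(-3, W))), 5))) = Add(2, Mul(-1, Add(5, Mul(r, Pow(Add(-5, Mul(2, W)), -1), Add(r, Mul(-3, W)))))) = Add(2, Add(-5, Mul(-1, r, Pow(Add(-5, Mul(2, W)), -1), Add(r, Mul(-3, W))))) = Add(-3, Mul(-1, r, Pow(Add(-5, Mul(2, W)), -1), Add(r, Mul(-3, W)))))
Mul(Mul(Function('H')(-1, 5), Function('j')(-3, 4)), 43) = Mul(Mul(5, Mul(Pow(Add(-5, Mul(2, -3)), -1), Add(15, Mul(-1, Pow(4, 2)), Mul(-6, -3), Mul(3, -3, 4)))), 43) = Mul(Mul(5, Mul(Pow(Add(-5, -6), -1), Add(15, Mul(-1, 16), 18, -36))), 43) = Mul(Mul(5, Mul(Pow(-11, -1), Add(15, -16, 18, -36))), 43) = Mul(Mul(5, Mul(Rational(-1, 11), -19)), 43) = Mul(Mul(5, Rational(19, 11)), 43) = Mul(Rational(95, 11), 43) = Rational(4085, 11)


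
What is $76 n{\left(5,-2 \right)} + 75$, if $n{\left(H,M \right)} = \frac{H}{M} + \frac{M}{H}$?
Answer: $- \frac{727}{5} \approx -145.4$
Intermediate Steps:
$76 n{\left(5,-2 \right)} + 75 = 76 \left(\frac{5}{-2} - \frac{2}{5}\right) + 75 = 76 \left(5 \left(- \frac{1}{2}\right) - \frac{2}{5}\right) + 75 = 76 \left(- \frac{5}{2} - \frac{2}{5}\right) + 75 = 76 \left(- \frac{29}{10}\right) + 75 = - \frac{1102}{5} + 75 = - \frac{727}{5}$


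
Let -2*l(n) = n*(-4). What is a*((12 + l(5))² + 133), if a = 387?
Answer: 238779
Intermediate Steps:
l(n) = 2*n (l(n) = -n*(-4)/2 = -(-2)*n = 2*n)
a*((12 + l(5))² + 133) = 387*((12 + 2*5)² + 133) = 387*((12 + 10)² + 133) = 387*(22² + 133) = 387*(484 + 133) = 387*617 = 238779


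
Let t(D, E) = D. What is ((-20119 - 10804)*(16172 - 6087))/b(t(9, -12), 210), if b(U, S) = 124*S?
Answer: -62371691/5208 ≈ -11976.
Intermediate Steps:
((-20119 - 10804)*(16172 - 6087))/b(t(9, -12), 210) = ((-20119 - 10804)*(16172 - 6087))/((124*210)) = -30923*10085/26040 = -311858455*1/26040 = -62371691/5208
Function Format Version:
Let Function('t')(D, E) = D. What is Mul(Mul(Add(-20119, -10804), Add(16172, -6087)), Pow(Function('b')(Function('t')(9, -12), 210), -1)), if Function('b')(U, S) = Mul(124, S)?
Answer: Rational(-62371691, 5208) ≈ -11976.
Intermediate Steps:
Mul(Mul(Add(-20119, -10804), Add(16172, -6087)), Pow(Function('b')(Function('t')(9, -12), 210), -1)) = Mul(Mul(Add(-20119, -10804), Add(16172, -6087)), Pow(Mul(124, 210), -1)) = Mul(Mul(-30923, 10085), Pow(26040, -1)) = Mul(-311858455, Rational(1, 26040)) = Rational(-62371691, 5208)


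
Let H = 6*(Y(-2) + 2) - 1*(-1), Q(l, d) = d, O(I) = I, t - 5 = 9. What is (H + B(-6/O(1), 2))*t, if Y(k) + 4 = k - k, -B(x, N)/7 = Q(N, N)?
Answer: -350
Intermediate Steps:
t = 14 (t = 5 + 9 = 14)
B(x, N) = -7*N
Y(k) = -4 (Y(k) = -4 + (k - k) = -4 + 0 = -4)
H = -11 (H = 6*(-4 + 2) - 1*(-1) = 6*(-2) + 1 = -12 + 1 = -11)
(H + B(-6/O(1), 2))*t = (-11 - 7*2)*14 = (-11 - 14)*14 = -25*14 = -350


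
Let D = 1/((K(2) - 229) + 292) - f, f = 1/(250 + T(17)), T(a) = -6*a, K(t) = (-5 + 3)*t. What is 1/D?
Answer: 8732/89 ≈ 98.112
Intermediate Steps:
K(t) = -2*t
f = 1/148 (f = 1/(250 - 6*17) = 1/(250 - 102) = 1/148 ≈ 0.0067568)
D = 89/8732 (D = 1/((-2*2 - 229) + 292) - 1*1/148 = 1/((-4 - 229) + 292) - 1/148 = 1/(-233 + 292) - 1/148 = 1/59 - 1/148 = 89/8732 ≈ 0.010192)
1/D = 1/(89/8732) = 8732/89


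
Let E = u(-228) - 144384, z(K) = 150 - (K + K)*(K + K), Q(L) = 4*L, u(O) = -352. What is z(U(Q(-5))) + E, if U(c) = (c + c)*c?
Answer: -2704586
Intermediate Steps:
U(c) = 2*c² (U(c) = (2*c)*c = 2*c²)
z(K) = 150 - 4*K² (z(K) = 150 - 2*K*2*K = 150 - 4*K²)
E = -144736 (E = -352 - 144384 = -144736)
z(U(Q(-5))) + E = (150 - 4*(2*(4*(-5))²)²) - 144736 = (150 - 4*(2*(-20)²)²) - 144736 = (150 - 4*(2*400)²) - 144736 = (150 - 4*800²) - 144736 = (150 - 4*640000) - 144736 = (150 - 2560000) - 144736 = -2559850 - 144736 = -2704586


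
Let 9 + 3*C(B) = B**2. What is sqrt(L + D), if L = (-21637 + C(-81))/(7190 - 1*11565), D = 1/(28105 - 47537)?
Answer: sqrt(262336386774)/242900 ≈ 2.1086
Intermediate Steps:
C(B) = -3 + B**2/3
D = -1/19432 (D = 1/(-19432) = -1/19432 ≈ -5.1462e-5)
L = 2779/625 (L = (-21637 + (-3 + (1/3)*(-81)**2))/(7190 - 1*11565) = (-21637 + (-3 + (1/3)*6561))/(7190 - 11565) = (-21637 + (-3 + 2187))/(-4375) = (-21637 + 2184)*(-1/4375) = -19453*(-1/4375) = 2779/625 ≈ 4.4464)
sqrt(L + D) = sqrt(2779/625 - 1/19432) = sqrt(54000903/12145000) = sqrt(262336386774)/242900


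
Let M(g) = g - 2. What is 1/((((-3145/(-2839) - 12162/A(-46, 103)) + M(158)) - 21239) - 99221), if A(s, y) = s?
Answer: -3841/461067882 ≈ -8.3307e-6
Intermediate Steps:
M(g) = -2 + g
1/((((-3145/(-2839) - 12162/A(-46, 103)) + M(158)) - 21239) - 99221) = 1/((((-3145/(-2839) - 12162/(-46)) + (-2 + 158)) - 21239) - 99221) = 1/((((-3145*(-1/2839) - 12162*(-1/46)) + 156) - 21239) - 99221) = 1/((((185/167 + 6081/23) + 156) - 21239) - 99221) = 1/(((1019782/3841 + 156) - 21239) - 99221) = 1/((1618978/3841 - 21239) - 99221) = 1/(-79960021/3841 - 99221) = 1/(-461067882/3841) = -3841/461067882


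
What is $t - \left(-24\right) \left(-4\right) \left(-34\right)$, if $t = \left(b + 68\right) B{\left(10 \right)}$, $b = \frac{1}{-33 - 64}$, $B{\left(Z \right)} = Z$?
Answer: $\frac{382558}{97} \approx 3943.9$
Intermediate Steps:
$b = - \frac{1}{97}$ ($b = \frac{1}{-97} = - \frac{1}{97} \approx -0.010309$)
$t = \frac{65950}{97}$ ($t = \left(- \frac{1}{97} + 68\right) 10 = \frac{6595}{97} \cdot 10 = \frac{65950}{97} \approx 679.9$)
$t - \left(-24\right) \left(-4\right) \left(-34\right) = \frac{65950}{97} - \left(-24\right) \left(-4\right) \left(-34\right) = \frac{65950}{97} - 96 \left(-34\right) = \frac{65950}{97} - -3264 = \frac{65950}{97} + 3264 = \frac{382558}{97}$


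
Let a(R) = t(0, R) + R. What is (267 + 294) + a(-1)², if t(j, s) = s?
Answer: 565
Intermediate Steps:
a(R) = 2*R (a(R) = R + R = 2*R)
(267 + 294) + a(-1)² = (267 + 294) + (2*(-1))² = 561 + (-2)² = 561 + 4 = 565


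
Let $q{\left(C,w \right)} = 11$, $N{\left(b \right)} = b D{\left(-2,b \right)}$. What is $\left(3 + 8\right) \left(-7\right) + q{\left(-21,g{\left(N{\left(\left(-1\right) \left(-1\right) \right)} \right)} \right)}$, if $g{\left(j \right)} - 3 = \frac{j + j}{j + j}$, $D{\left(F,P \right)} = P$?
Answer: $-66$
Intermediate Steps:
$N{\left(b \right)} = b^{2}$ ($N{\left(b \right)} = b b = b^{2}$)
$g{\left(j \right)} = 4$ ($g{\left(j \right)} = 3 + \frac{j + j}{j + j} = 3 + \frac{2 j}{2 j} = 3 + 2 j \frac{1}{2 j} = 3 + 1 = 4$)
$\left(3 + 8\right) \left(-7\right) + q{\left(-21,g{\left(N{\left(\left(-1\right) \left(-1\right) \right)} \right)} \right)} = \left(3 + 8\right) \left(-7\right) + 11 = 11 \left(-7\right) + 11 = -77 + 11 = -66$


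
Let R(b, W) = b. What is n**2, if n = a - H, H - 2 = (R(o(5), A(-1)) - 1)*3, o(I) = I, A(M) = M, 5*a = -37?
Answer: 11449/25 ≈ 457.96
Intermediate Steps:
a = -37/5 (a = (1/5)*(-37) = -37/5 ≈ -7.4000)
H = 14 (H = 2 + (5 - 1)*3 = 2 + 4*3 = 2 + 12 = 14)
n = -107/5 (n = -37/5 - 1*14 = -37/5 - 14 = -107/5 ≈ -21.400)
n**2 = (-107/5)**2 = 11449/25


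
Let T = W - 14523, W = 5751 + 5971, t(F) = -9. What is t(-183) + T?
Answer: -2810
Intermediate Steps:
W = 11722
T = -2801 (T = 11722 - 14523 = -2801)
t(-183) + T = -9 - 2801 = -2810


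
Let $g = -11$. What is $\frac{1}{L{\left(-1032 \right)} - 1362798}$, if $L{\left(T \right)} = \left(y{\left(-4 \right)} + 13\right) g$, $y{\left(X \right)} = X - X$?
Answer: $- \frac{1}{1362941} \approx -7.3371 \cdot 10^{-7}$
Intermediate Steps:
$y{\left(X \right)} = 0$
$L{\left(T \right)} = -143$ ($L{\left(T \right)} = \left(0 + 13\right) \left(-11\right) = 13 \left(-11\right) = -143$)
$\frac{1}{L{\left(-1032 \right)} - 1362798} = \frac{1}{-143 - 1362798} = \frac{1}{-1362941} = - \frac{1}{1362941}$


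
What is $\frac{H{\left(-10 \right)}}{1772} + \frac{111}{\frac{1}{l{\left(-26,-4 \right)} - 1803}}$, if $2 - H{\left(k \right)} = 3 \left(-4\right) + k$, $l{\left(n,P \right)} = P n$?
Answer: $- \frac{83544921}{443} \approx -1.8859 \cdot 10^{5}$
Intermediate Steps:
$H{\left(k \right)} = 14 - k$ ($H{\left(k \right)} = 2 - \left(3 \left(-4\right) + k\right) = 2 - \left(-12 + k\right) = 14 - k$)
$\frac{H{\left(-10 \right)}}{1772} + \frac{111}{\frac{1}{l{\left(-26,-4 \right)} - 1803}} = \frac{14 - -10}{1772} + \frac{111}{\frac{1}{\left(-4\right) \left(-26\right) - 1803}} = \left(14 + 10\right) \frac{1}{1772} + \frac{111}{\frac{1}{104 - 1803}} = 24 \cdot \frac{1}{1772} + \frac{111}{\frac{1}{-1699}} = \frac{6}{443} + \frac{111}{- \frac{1}{1699}} = \frac{6}{443} + 111 \left(-1699\right) = \frac{6}{443} - 188589 = - \frac{83544921}{443}$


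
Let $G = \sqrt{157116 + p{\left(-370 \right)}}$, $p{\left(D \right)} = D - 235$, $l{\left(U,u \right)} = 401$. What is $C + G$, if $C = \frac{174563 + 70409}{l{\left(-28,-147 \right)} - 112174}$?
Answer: $- \frac{244972}{111773} + \sqrt{156511} \approx 393.42$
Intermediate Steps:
$p{\left(D \right)} = -235 + D$ ($p{\left(D \right)} = D - 235 = -235 + D$)
$C = - \frac{244972}{111773}$ ($C = \frac{174563 + 70409}{401 - 112174} = \frac{244972}{-111773} = 244972 \left(- \frac{1}{111773}\right) = - \frac{244972}{111773} \approx -2.1917$)
$G = \sqrt{156511}$ ($G = \sqrt{157116 - 605} = \sqrt{156511} \approx 395.61$)
$C + G = - \frac{244972}{111773} + \sqrt{156511}$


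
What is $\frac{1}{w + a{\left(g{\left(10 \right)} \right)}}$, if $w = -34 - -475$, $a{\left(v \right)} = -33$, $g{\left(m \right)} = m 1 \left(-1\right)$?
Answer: $\frac{1}{408} \approx 0.002451$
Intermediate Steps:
$g{\left(m \right)} = - m$ ($g{\left(m \right)} = m \left(-1\right) = - m$)
$w = 441$ ($w = -34 + 475 = 441$)
$\frac{1}{w + a{\left(g{\left(10 \right)} \right)}} = \frac{1}{441 - 33} = \frac{1}{408}$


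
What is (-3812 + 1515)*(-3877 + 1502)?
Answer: 5455375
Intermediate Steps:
(-3812 + 1515)*(-3877 + 1502) = -2297*(-2375) = 5455375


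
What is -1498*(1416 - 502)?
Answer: -1369172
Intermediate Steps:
-1498*(1416 - 502) = -1498*914 = -1369172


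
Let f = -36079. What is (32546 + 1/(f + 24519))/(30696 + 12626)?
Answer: 376231759/500802320 ≈ 0.75126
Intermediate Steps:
(32546 + 1/(f + 24519))/(30696 + 12626) = (32546 + 1/(-36079 + 24519))/(30696 + 12626) = (32546 + 1/(-11560))/43322 = (32546 - 1/11560)*(1/43322) = (376231759/11560)*(1/43322) = 376231759/500802320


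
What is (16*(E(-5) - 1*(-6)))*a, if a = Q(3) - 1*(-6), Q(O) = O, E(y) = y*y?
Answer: 4464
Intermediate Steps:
E(y) = y²
a = 9 (a = 3 - 1*(-6) = 3 + 6 = 9)
(16*(E(-5) - 1*(-6)))*a = (16*((-5)² - 1*(-6)))*9 = (16*(25 + 6))*9 = (16*31)*9 = 496*9 = 4464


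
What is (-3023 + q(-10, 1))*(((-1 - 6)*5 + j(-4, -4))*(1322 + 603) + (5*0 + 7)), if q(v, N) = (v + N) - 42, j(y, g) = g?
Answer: 230759032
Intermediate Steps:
q(v, N) = -42 + N + v (q(v, N) = (N + v) - 42 = -42 + N + v)
(-3023 + q(-10, 1))*(((-1 - 6)*5 + j(-4, -4))*(1322 + 603) + (5*0 + 7)) = (-3023 + (-42 + 1 - 10))*(((-1 - 6)*5 - 4)*(1322 + 603) + (5*0 + 7)) = (-3023 - 51)*((-7*5 - 4)*1925 + (0 + 7)) = -3074*((-35 - 4)*1925 + 7) = -3074*(-39*1925 + 7) = -3074*(-75075 + 7) = -3074*(-75068) = 230759032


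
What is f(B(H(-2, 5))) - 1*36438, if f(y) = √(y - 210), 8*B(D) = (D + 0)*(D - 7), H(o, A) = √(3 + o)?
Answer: -36438 + I*√843/2 ≈ -36438.0 + 14.517*I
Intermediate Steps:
B(D) = D*(-7 + D)/8 (B(D) = ((D + 0)*(D - 7))/8 = (D*(-7 + D))/8 = D*(-7 + D)/8)
f(y) = √(-210 + y)
f(B(H(-2, 5))) - 1*36438 = √(-210 + √(3 - 2)*(-7 + √(3 - 2))/8) - 1*36438 = √(-210 + √1*(-7 + √1)/8) - 36438 = √(-210 + (⅛)*1*(-7 + 1)) - 36438 = √(-210 + (⅛)*1*(-6)) - 36438 = √(-210 - ¾) - 36438 = √(-843/4) - 36438 = I*√843/2 - 36438 = -36438 + I*√843/2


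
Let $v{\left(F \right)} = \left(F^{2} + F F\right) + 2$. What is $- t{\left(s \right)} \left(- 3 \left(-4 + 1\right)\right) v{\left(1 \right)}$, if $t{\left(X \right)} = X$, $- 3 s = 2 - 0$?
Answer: $24$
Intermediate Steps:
$s = - \frac{2}{3}$ ($s = - \frac{2 - 0}{3} = - \frac{2 + 0}{3} = \left(- \frac{1}{3}\right) 2 = - \frac{2}{3} \approx -0.66667$)
$v{\left(F \right)} = 2 + 2 F^{2}$ ($v{\left(F \right)} = \left(F^{2} + F^{2}\right) + 2 = 2 F^{2} + 2 = 2 + 2 F^{2}$)
$- t{\left(s \right)} \left(- 3 \left(-4 + 1\right)\right) v{\left(1 \right)} = - - \frac{2 \left(- 3 \left(-4 + 1\right)\right)}{3} \left(2 + 2 \cdot 1^{2}\right) = - - \frac{2 \left(\left(-3\right) \left(-3\right)\right)}{3} \left(2 + 2 \cdot 1\right) = - \left(- \frac{2}{3}\right) 9 \left(2 + 2\right) = - \left(-6\right) 4 = \left(-1\right) \left(-24\right) = 24$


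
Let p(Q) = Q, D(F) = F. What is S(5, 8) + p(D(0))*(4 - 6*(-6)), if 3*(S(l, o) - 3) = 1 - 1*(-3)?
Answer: 13/3 ≈ 4.3333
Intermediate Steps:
S(l, o) = 13/3 (S(l, o) = 3 + (1 - 1*(-3))/3 = 3 + (1 + 3)/3 = 3 + (⅓)*4 = 3 + 4/3 = 13/3)
S(5, 8) + p(D(0))*(4 - 6*(-6)) = 13/3 + 0*(4 - 6*(-6)) = 13/3 + 0*(4 + 36) = 13/3 + 0*40 = 13/3 + 0 = 13/3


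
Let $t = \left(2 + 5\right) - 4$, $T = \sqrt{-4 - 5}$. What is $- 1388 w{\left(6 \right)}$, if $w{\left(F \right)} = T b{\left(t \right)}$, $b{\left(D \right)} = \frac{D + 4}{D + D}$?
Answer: $- 4858 i \approx - 4858.0 i$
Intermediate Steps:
$T = 3 i$ ($T = \sqrt{-9} = 3 i \approx 3.0 i$)
$t = 3$ ($t = 7 - 4 = 3$)
$b{\left(D \right)} = \frac{4 + D}{2 D}$
$w{\left(F \right)} = \frac{7 i}{2}$ ($w{\left(F \right)} = 3 i \frac{4 + 3}{2 \cdot 3} = 3 i \frac{1}{2} \cdot \frac{1}{3} \cdot 7 = 3 i \frac{7}{6} = \frac{7 i}{2}$)
$- 1388 w{\left(6 \right)} = - 1388 \frac{7 i}{2} = - 4858 i$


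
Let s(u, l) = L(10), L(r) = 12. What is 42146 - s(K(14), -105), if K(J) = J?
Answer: 42134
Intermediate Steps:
s(u, l) = 12
42146 - s(K(14), -105) = 42146 - 1*12 = 42146 - 12 = 42134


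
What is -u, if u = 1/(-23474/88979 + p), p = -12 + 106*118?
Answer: -8089/101078010 ≈ -8.0027e-5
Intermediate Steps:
p = 12496 (p = -12 + 12508 = 12496)
u = 8089/101078010 (u = 1/(-23474/88979 + 12496) = 1/(-23474*1/88979 + 12496) = 1/(-2134/8089 + 12496) = 1/(101078010/8089) = 8089/101078010 ≈ 8.0027e-5)
-u = -1*8089/101078010 = -8089/101078010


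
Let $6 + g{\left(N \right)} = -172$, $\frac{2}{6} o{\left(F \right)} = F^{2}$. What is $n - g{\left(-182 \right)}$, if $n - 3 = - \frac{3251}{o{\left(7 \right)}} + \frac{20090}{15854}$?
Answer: $\frac{186619627}{1165269} \approx 160.15$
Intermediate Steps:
$o{\left(F \right)} = 3 F^{2}$
$g{\left(N \right)} = -178$ ($g{\left(N \right)} = -6 - 172 = -178$)
$n = - \frac{20798255}{1165269}$ ($n = 3 + \left(- \frac{3251}{3 \cdot 7^{2}} + \frac{20090}{15854}\right) = 3 + \left(- \frac{3251}{3 \cdot 49} + 20090 \cdot \frac{1}{15854}\right) = 3 + \left(- \frac{3251}{147} + \frac{10045}{7927}\right) = 3 - \frac{24294062}{1165269} = - \frac{20798255}{1165269} \approx -17.848$)
$n - g{\left(-182 \right)} = - \frac{20798255}{1165269} - -178 = - \frac{20798255}{1165269} + 178 = \frac{186619627}{1165269}$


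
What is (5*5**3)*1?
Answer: 625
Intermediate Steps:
(5*5**3)*1 = (5*125)*1 = 625*1 = 625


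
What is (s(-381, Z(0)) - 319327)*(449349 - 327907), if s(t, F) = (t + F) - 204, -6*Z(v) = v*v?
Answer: -38850753104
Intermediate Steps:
Z(v) = -v**2/6 (Z(v) = -v*v/6 = -v**2/6)
s(t, F) = -204 + F + t (s(t, F) = (F + t) - 204 = -204 + F + t)
(s(-381, Z(0)) - 319327)*(449349 - 327907) = ((-204 - 1/6*0**2 - 381) - 319327)*(449349 - 327907) = ((-204 - 1/6*0 - 381) - 319327)*121442 = ((-204 + 0 - 381) - 319327)*121442 = (-585 - 319327)*121442 = -319912*121442 = -38850753104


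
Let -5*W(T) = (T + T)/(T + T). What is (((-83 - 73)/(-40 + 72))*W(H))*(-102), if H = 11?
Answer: -1989/20 ≈ -99.450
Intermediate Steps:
W(T) = -⅕ (W(T) = -(T + T)/(5*(T + T)) = -2*T/(5*(2*T)) = -2*T*1/(2*T)/5 = -⅕*1 = -⅕)
(((-83 - 73)/(-40 + 72))*W(H))*(-102) = (((-83 - 73)/(-40 + 72))*(-⅕))*(-102) = (-156/32*(-⅕))*(-102) = (-156*1/32*(-⅕))*(-102) = -39/8*(-⅕)*(-102) = (39/40)*(-102) = -1989/20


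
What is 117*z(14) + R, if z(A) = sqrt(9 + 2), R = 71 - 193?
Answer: -122 + 117*sqrt(11) ≈ 266.04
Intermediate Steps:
R = -122
z(A) = sqrt(11)
117*z(14) + R = 117*sqrt(11) - 122 = -122 + 117*sqrt(11)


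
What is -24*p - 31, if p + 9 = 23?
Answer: -367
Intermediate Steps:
p = 14 (p = -9 + 23 = 14)
-24*p - 31 = -24*14 - 31 = -336 - 31 = -367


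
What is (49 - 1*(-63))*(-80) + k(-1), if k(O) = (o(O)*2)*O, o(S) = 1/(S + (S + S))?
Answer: -26878/3 ≈ -8959.3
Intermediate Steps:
o(S) = 1/(3*S) (o(S) = 1/(S + 2*S) = 1/(3*S))
k(O) = ⅔ (k(O) = ((1/(3*O))*2)*O = (2/(3*O))*O = ⅔)
(49 - 1*(-63))*(-80) + k(-1) = (49 - 1*(-63))*(-80) + ⅔ = (49 + 63)*(-80) + ⅔ = 112*(-80) + ⅔ = -8960 + ⅔ = -26878/3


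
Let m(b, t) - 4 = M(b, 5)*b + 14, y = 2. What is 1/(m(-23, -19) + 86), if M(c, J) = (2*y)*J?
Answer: -1/356 ≈ -0.0028090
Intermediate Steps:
M(c, J) = 4*J (M(c, J) = (2*2)*J = 4*J)
m(b, t) = 18 + 20*b (m(b, t) = 4 + ((4*5)*b + 14) = 4 + (20*b + 14) = 4 + (14 + 20*b) = 18 + 20*b)
1/(m(-23, -19) + 86) = 1/((18 + 20*(-23)) + 86) = 1/((18 - 460) + 86) = 1/(-442 + 86) = 1/(-356) = -1/356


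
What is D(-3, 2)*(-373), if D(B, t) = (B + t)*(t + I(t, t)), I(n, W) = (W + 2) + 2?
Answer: 2984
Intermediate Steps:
I(n, W) = 4 + W (I(n, W) = (2 + W) + 2 = 4 + W)
D(B, t) = (4 + 2*t)*(B + t) (D(B, t) = (B + t)*(t + (4 + t)) = (B + t)*(4 + 2*t) = (4 + 2*t)*(B + t))
D(-3, 2)*(-373) = (2*2² + 4*(-3) + 4*2 + 2*(-3)*2)*(-373) = (2*4 - 12 + 8 - 12)*(-373) = (8 - 12 + 8 - 12)*(-373) = -8*(-373) = 2984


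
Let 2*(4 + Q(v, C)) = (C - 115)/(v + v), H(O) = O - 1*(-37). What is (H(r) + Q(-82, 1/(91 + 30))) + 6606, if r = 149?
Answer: 134708029/19844 ≈ 6788.4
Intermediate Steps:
H(O) = 37 + O (H(O) = O + 37 = 37 + O)
Q(v, C) = -4 + (-115 + C)/(4*v) (Q(v, C) = -4 + ((C - 115)/(v + v))/2 = -4 + ((-115 + C)/((2*v)))/2 = -4 + ((-115 + C)*(1/(2*v)))/2 = -4 + ((-115 + C)/(2*v))/2 = -4 + (-115 + C)/(4*v))
(H(r) + Q(-82, 1/(91 + 30))) + 6606 = ((37 + 149) + (1/4)*(-115 + 1/(91 + 30) - 16*(-82))/(-82)) + 6606 = (186 + (1/4)*(-1/82)*(-115 + 1/121 + 1312)) + 6606 = (186 + (1/4)*(-1/82)*(144838/121)) + 6606 = (186 - 72419/19844) + 6606 = 3618565/19844 + 6606 = 134708029/19844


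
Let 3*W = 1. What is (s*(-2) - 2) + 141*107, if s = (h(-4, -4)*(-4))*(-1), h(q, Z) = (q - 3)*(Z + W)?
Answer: 44639/3 ≈ 14880.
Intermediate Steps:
W = ⅓ (W = (⅓)*1 = ⅓ ≈ 0.33333)
h(q, Z) = (-3 + q)*(⅓ + Z) (h(q, Z) = (q - 3)*(Z + ⅓) = (-3 + q)*(⅓ + Z))
s = 308/3 (s = ((-1 - 3*(-4) + (⅓)*(-4) - 4*(-4))*(-4))*(-1) = ((-1 + 12 - 4/3 + 16)*(-4))*(-1) = ((77/3)*(-4))*(-1) = -308/3*(-1) = 308/3 ≈ 102.67)
(s*(-2) - 2) + 141*107 = ((308/3)*(-2) - 2) + 141*107 = (-616/3 - 2) + 15087 = -622/3 + 15087 = 44639/3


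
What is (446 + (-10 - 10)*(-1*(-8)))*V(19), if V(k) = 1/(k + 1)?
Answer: 143/10 ≈ 14.300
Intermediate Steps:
V(k) = 1/(1 + k)
(446 + (-10 - 10)*(-1*(-8)))*V(19) = (446 + (-10 - 10)*(-1*(-8)))/(1 + 19) = (446 - 20*8)/20 = (446 - 160)*(1/20) = 286*(1/20) = 143/10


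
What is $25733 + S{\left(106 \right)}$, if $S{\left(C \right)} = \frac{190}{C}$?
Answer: $\frac{1363944}{53} \approx 25735.0$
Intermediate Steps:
$25733 + S{\left(106 \right)} = 25733 + \frac{190}{106} = 25733 + 190 \cdot \frac{1}{106} = 25733 + \frac{95}{53} = \frac{1363944}{53}$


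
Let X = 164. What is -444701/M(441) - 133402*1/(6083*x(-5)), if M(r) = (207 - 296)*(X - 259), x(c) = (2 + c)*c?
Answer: -8340931331/154295295 ≈ -54.058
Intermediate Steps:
x(c) = c*(2 + c)
M(r) = 8455 (M(r) = (207 - 296)*(164 - 259) = -89*(-95) = 8455)
-444701/M(441) - 133402*1/(6083*x(-5)) = -444701/8455 - 133402*(-1/(30415*(2 - 5))) = -444701*1/8455 - 133402/(-5*(-3)*6083) = -444701/8455 - 133402/(15*6083) = -444701/8455 - 133402/91245 = -8340931331/154295295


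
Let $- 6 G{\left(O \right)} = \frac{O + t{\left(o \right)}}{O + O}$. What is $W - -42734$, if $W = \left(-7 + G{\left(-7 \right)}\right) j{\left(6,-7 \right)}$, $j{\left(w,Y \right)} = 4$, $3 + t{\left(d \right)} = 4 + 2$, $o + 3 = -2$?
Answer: $\frac{896822}{21} \approx 42706.0$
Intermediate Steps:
$o = -5$ ($o = -3 - 2 = -5$)
$t{\left(d \right)} = 3$ ($t{\left(d \right)} = -3 + \left(4 + 2\right) = -3 + 6 = 3$)
$G{\left(O \right)} = - \frac{3 + O}{12 O}$ ($G{\left(O \right)} = - \frac{\left(O + 3\right) \frac{1}{O + O}}{6} = - \frac{\left(3 + O\right) \frac{1}{2 O}}{6} = - \frac{\frac{1}{2} \frac{1}{O} \left(3 + O\right)}{6} = - \frac{3 + O}{12 O}$)
$W = - \frac{592}{21}$ ($W = \left(-7 + \frac{-3 - -7}{12 \left(-7\right)}\right) 4 = \left(-7 + \frac{1}{12} \left(- \frac{1}{7}\right) \left(-3 + 7\right)\right) 4 = \left(-7 + \frac{1}{12} \left(- \frac{1}{7}\right) 4\right) 4 = \left(-7 - \frac{1}{21}\right) 4 = \left(- \frac{148}{21}\right) 4 = - \frac{592}{21} \approx -28.19$)
$W - -42734 = - \frac{592}{21} - -42734 = - \frac{592}{21} + 42734 = \frac{896822}{21}$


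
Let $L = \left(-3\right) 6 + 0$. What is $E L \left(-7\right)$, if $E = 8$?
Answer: $1008$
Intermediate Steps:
$L = -18$ ($L = -18 + 0 = -18$)
$E L \left(-7\right) = 8 \left(-18\right) \left(-7\right) = \left(-144\right) \left(-7\right) = 1008$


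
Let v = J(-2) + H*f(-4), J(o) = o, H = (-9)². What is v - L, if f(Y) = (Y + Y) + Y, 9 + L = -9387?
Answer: 8422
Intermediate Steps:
H = 81
L = -9396 (L = -9 - 9387 = -9396)
f(Y) = 3*Y (f(Y) = 2*Y + Y = 3*Y)
v = -974 (v = -2 + 81*(3*(-4)) = -2 + 81*(-12) = -2 - 972 = -974)
v - L = -974 - 1*(-9396) = -974 + 9396 = 8422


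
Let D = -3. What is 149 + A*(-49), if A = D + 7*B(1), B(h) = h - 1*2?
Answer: 639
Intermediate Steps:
B(h) = -2 + h (B(h) = h - 2 = -2 + h)
A = -10 (A = -3 + 7*(-2 + 1) = -3 + 7*(-1) = -3 - 7 = -10)
149 + A*(-49) = 149 - 10*(-49) = 149 + 490 = 639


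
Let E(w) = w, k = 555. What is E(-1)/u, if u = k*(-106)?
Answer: 1/58830 ≈ 1.6998e-5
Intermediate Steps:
u = -58830 (u = 555*(-106) = -58830)
E(-1)/u = -1/(-58830) = -1*(-1/58830) = 1/58830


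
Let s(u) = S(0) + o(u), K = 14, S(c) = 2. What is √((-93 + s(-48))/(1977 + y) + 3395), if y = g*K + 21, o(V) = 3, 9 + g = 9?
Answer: √376463271/333 ≈ 58.266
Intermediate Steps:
g = 0 (g = -9 + 9 = 0)
s(u) = 5 (s(u) = 2 + 3 = 5)
y = 21 (y = 0*14 + 21 = 0 + 21 = 21)
√((-93 + s(-48))/(1977 + y) + 3395) = √((-93 + 5)/(1977 + 21) + 3395) = √(-88/1998 + 3395) = √(-88*1/1998 + 3395) = √(-44/999 + 3395) = √(3391561/999) = √376463271/333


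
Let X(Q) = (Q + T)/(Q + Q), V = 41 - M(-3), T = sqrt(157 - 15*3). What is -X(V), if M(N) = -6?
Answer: -1/2 - 2*sqrt(7)/47 ≈ -0.61259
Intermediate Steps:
T = 4*sqrt(7) (T = sqrt(157 - 45) = sqrt(112) = 4*sqrt(7) ≈ 10.583)
V = 47 (V = 41 - 1*(-6) = 41 + 6 = 47)
X(Q) = (Q + 4*sqrt(7))/(2*Q) (X(Q) = (Q + 4*sqrt(7))/(Q + Q) = (Q + 4*sqrt(7))/((2*Q)) = (Q + 4*sqrt(7))*(1/(2*Q)) = (Q + 4*sqrt(7))/(2*Q))
-X(V) = -(47 + 4*sqrt(7))/(2*47) = -(1/2 + 2*sqrt(7)/47) = -1/2 - 2*sqrt(7)/47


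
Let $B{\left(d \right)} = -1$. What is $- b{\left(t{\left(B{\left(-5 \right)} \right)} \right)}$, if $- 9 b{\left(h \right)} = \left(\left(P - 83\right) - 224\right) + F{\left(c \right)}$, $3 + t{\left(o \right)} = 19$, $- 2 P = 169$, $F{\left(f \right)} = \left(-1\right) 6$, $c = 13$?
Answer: $- \frac{265}{6} \approx -44.167$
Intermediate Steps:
$F{\left(f \right)} = -6$
$P = - \frac{169}{2}$ ($P = \left(- \frac{1}{2}\right) 169 = - \frac{169}{2} \approx -84.5$)
$t{\left(o \right)} = 16$ ($t{\left(o \right)} = -3 + 19 = 16$)
$b{\left(h \right)} = \frac{265}{6}$ ($b{\left(h \right)} = - \frac{\left(\left(- \frac{169}{2} - 83\right) - 224\right) - 6}{9} = - \frac{\left(- \frac{335}{2} - 224\right) - 6}{9} = - \frac{- \frac{783}{2} - 6}{9} = \left(- \frac{1}{9}\right) \left(- \frac{795}{2}\right) = \frac{265}{6}$)
$- b{\left(t{\left(B{\left(-5 \right)} \right)} \right)} = \left(-1\right) \frac{265}{6} = - \frac{265}{6}$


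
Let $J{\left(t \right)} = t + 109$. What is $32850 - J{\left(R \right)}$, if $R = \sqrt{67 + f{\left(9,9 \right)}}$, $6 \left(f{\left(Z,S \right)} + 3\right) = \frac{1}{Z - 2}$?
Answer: $32741 - \frac{\sqrt{112938}}{42} \approx 32733.0$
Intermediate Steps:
$f{\left(Z,S \right)} = -3 + \frac{1}{6 \left(-2 + Z\right)}$ ($f{\left(Z,S \right)} = -3 + \frac{1}{6 \left(Z - 2\right)} = -3 + \frac{1}{6 \left(-2 + Z\right)}$)
$R = \frac{\sqrt{112938}}{42}$ ($R = \sqrt{67 + \frac{37 - 162}{6 \left(-2 + 9\right)}} = \sqrt{67 + \frac{37 - 162}{6 \cdot 7}} = \sqrt{67 + \frac{1}{6} \cdot \frac{1}{7} \left(-125\right)} = \sqrt{67 - \frac{125}{42}} = \sqrt{\frac{2689}{42}} = \frac{\sqrt{112938}}{42} \approx 8.0015$)
$J{\left(t \right)} = 109 + t$
$32850 - J{\left(R \right)} = 32850 - \left(109 + \frac{\sqrt{112938}}{42}\right) = 32741 - \frac{\sqrt{112938}}{42}$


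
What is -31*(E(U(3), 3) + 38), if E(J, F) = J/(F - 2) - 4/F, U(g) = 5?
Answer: -3875/3 ≈ -1291.7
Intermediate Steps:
E(J, F) = -4/F + J/(-2 + F) (E(J, F) = J/(-2 + F) - 4/F = -4/F + J/(-2 + F))
-31*(E(U(3), 3) + 38) = -31*((8 - 4*3 + 3*5)/(3*(-2 + 3)) + 38) = -31*((⅓)*(8 - 12 + 15)/1 + 38) = -31*((⅓)*1*11 + 38) = -31*(11/3 + 38) = -31*125/3 = -3875/3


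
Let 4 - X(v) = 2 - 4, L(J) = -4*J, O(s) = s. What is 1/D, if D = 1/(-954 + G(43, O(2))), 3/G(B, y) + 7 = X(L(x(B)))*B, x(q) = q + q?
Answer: -239451/251 ≈ -953.99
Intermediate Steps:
x(q) = 2*q
X(v) = 6 (X(v) = 4 - (2 - 4) = 4 - 1*(-2) = 4 + 2 = 6)
G(B, y) = 3/(-7 + 6*B)
D = -251/239451 (D = 1/(-954 + 3/(-7 + 6*43)) = 1/(-954 + 3/(-7 + 258)) = 1/(-954 + 3/251) = 1/(-239451/251) = -251/239451 ≈ -0.0010482)
1/D = 1/(-251/239451) = -239451/251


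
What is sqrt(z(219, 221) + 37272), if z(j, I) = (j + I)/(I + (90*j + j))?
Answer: 2*sqrt(37833198715)/2015 ≈ 193.06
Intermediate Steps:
z(j, I) = (I + j)/(I + 91*j)
sqrt(z(219, 221) + 37272) = sqrt((221 + 219)/(221 + 91*219) + 37272) = sqrt(440/(221 + 19929) + 37272) = sqrt(440/20150 + 37272) = sqrt((1/20150)*440 + 37272) = sqrt(44/2015 + 37272) = sqrt(75103124/2015) = 2*sqrt(37833198715)/2015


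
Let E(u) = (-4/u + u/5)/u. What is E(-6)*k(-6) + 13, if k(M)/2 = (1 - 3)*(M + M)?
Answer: 259/15 ≈ 17.267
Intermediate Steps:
k(M) = -8*M (k(M) = 2*((1 - 3)*(M + M)) = 2*(-4*M) = -8*M)
E(u) = (-4/u + u/5)/u (E(u) = (-4/u + u*(⅕))/u = (-4/u + u/5)/u)
E(-6)*k(-6) + 13 = (⅕ - 4/(-6)²)*(-8*(-6)) + 13 = (⅕ - 4*1/36)*48 + 13 = (⅕ - ⅑)*48 + 13 = (4/45)*48 + 13 = 64/15 + 13 = 259/15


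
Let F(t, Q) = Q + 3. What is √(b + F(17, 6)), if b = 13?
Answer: √22 ≈ 4.6904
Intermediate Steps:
F(t, Q) = 3 + Q
√(b + F(17, 6)) = √(13 + (3 + 6)) = √(13 + 9) = √22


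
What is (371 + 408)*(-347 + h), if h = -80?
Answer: -332633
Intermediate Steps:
(371 + 408)*(-347 + h) = (371 + 408)*(-347 - 80) = 779*(-427) = -332633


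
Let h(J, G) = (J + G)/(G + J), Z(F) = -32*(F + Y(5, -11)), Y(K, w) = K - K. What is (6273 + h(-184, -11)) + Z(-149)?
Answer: 11042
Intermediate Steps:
Y(K, w) = 0
Z(F) = -32*F (Z(F) = -32*(F + 0) = -32*F)
h(J, G) = 1 (h(J, G) = (G + J)/(G + J) = 1)
(6273 + h(-184, -11)) + Z(-149) = (6273 + 1) - 32*(-149) = 6274 + 4768 = 11042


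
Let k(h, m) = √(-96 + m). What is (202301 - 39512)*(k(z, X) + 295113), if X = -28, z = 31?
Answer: 48041150157 + 325578*I*√31 ≈ 4.8041e+10 + 1.8127e+6*I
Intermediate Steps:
(202301 - 39512)*(k(z, X) + 295113) = (202301 - 39512)*(√(-96 - 28) + 295113) = 162789*(√(-124) + 295113) = 162789*(2*I*√31 + 295113) = 162789*(295113 + 2*I*√31) = 48041150157 + 325578*I*√31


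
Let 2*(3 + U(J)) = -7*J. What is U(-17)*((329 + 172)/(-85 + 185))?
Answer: 56613/200 ≈ 283.06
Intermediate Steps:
U(J) = -3 - 7*J/2 (U(J) = -3 + (-7*J)/2 = -3 - 7*J/2)
U(-17)*((329 + 172)/(-85 + 185)) = (-3 - 7/2*(-17))*((329 + 172)/(-85 + 185)) = (-3 + 119/2)*(501/100) = 113*(501*(1/100))/2 = (113/2)*(501/100) = 56613/200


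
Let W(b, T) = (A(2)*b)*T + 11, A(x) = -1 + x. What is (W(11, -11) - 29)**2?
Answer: 19321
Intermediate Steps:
W(b, T) = 11 + T*b (W(b, T) = ((-1 + 2)*b)*T + 11 = (1*b)*T + 11 = b*T + 11 = T*b + 11 = 11 + T*b)
(W(11, -11) - 29)**2 = ((11 - 11*11) - 29)**2 = ((11 - 121) - 29)**2 = (-110 - 29)**2 = (-139)**2 = 19321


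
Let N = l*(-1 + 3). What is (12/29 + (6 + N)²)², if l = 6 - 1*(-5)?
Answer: 517471504/841 ≈ 6.1531e+5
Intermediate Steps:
l = 11 (l = 6 + 5 = 11)
N = 22 (N = 11*(-1 + 3) = 11*2 = 22)
(12/29 + (6 + N)²)² = (12/29 + (6 + 22)²)² = (12*(1/29) + 28²)² = (12/29 + 784)² = (22748/29)² = 517471504/841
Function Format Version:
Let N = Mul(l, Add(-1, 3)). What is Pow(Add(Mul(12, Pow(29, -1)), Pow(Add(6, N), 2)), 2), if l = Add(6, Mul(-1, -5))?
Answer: Rational(517471504, 841) ≈ 6.1531e+5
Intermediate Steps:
l = 11 (l = Add(6, 5) = 11)
N = 22 (N = Mul(11, Add(-1, 3)) = Mul(11, 2) = 22)
Pow(Add(Mul(12, Pow(29, -1)), Pow(Add(6, N), 2)), 2) = Pow(Add(Mul(12, Pow(29, -1)), Pow(Add(6, 22), 2)), 2) = Pow(Add(Mul(12, Rational(1, 29)), Pow(28, 2)), 2) = Pow(Add(Rational(12, 29), 784), 2) = Pow(Rational(22748, 29), 2) = Rational(517471504, 841)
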